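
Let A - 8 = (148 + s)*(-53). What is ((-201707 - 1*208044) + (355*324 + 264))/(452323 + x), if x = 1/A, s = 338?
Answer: -7582525250/11647317249 ≈ -0.65101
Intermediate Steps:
A = -25750 (A = 8 + (148 + 338)*(-53) = 8 + 486*(-53) = 8 - 25758 = -25750)
x = -1/25750 (x = 1/(-25750) = -1/25750 ≈ -3.8835e-5)
((-201707 - 1*208044) + (355*324 + 264))/(452323 + x) = ((-201707 - 1*208044) + (355*324 + 264))/(452323 - 1/25750) = ((-201707 - 208044) + (115020 + 264))/(11647317249/25750) = (-409751 + 115284)*(25750/11647317249) = -294467*25750/11647317249 = -7582525250/11647317249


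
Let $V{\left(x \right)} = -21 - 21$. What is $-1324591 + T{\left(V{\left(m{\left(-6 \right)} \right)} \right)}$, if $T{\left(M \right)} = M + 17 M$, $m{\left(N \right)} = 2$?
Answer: $-1325347$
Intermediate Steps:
$V{\left(x \right)} = -42$
$T{\left(M \right)} = 18 M$
$-1324591 + T{\left(V{\left(m{\left(-6 \right)} \right)} \right)} = -1324591 + 18 \left(-42\right) = -1324591 - 756 = -1325347$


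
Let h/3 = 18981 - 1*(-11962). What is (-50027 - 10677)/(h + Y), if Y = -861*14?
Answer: -60704/80775 ≈ -0.75152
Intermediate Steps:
h = 92829 (h = 3*(18981 - 1*(-11962)) = 3*(18981 + 11962) = 3*30943 = 92829)
Y = -12054
(-50027 - 10677)/(h + Y) = (-50027 - 10677)/(92829 - 12054) = -60704/80775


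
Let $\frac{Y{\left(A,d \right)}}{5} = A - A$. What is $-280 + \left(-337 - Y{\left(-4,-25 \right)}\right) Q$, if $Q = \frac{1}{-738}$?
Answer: $- \frac{206303}{738} \approx -279.54$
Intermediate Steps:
$Y{\left(A,d \right)} = 0$ ($Y{\left(A,d \right)} = 5 \left(A - A\right) = 5 \cdot 0 = 0$)
$Q = - \frac{1}{738} \approx -0.001355$
$-280 + \left(-337 - Y{\left(-4,-25 \right)}\right) Q = -280 + \left(-337 - 0\right) \left(- \frac{1}{738}\right) = -280 + \left(-337 + 0\right) \left(- \frac{1}{738}\right) = -280 - - \frac{337}{738} = -280 + \frac{337}{738} = - \frac{206303}{738}$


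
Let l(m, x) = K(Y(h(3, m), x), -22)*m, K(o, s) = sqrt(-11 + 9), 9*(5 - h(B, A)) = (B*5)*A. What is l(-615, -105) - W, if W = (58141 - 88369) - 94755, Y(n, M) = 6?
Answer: 124983 - 615*I*sqrt(2) ≈ 1.2498e+5 - 869.74*I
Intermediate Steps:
h(B, A) = 5 - 5*A*B/9 (h(B, A) = 5 - B*5*A/9 = 5 - 5*B*A/9 = 5 - 5*A*B/9)
K(o, s) = I*sqrt(2) (K(o, s) = sqrt(-2) = I*sqrt(2))
l(m, x) = I*m*sqrt(2) (l(m, x) = (I*sqrt(2))*m = I*m*sqrt(2))
W = -124983 (W = -30228 - 94755 = -124983)
l(-615, -105) - W = I*(-615)*sqrt(2) - 1*(-124983) = -615*I*sqrt(2) + 124983 = 124983 - 615*I*sqrt(2)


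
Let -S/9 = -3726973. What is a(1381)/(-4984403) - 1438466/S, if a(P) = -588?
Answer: -7150171104682/167190618619071 ≈ -0.042767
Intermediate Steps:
S = 33542757 (S = -9*(-3726973) = 33542757)
a(1381)/(-4984403) - 1438466/S = -588/(-4984403) - 1438466/33542757 = -588*(-1/4984403) - 1438466*1/33542757 = 588/4984403 - 1438466/33542757 = -7150171104682/167190618619071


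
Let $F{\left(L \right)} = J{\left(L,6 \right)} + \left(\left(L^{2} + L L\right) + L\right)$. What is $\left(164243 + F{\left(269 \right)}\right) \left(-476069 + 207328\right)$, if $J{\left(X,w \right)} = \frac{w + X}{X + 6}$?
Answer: $-83104123135$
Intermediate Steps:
$J{\left(X,w \right)} = \frac{X + w}{6 + X}$
$F{\left(L \right)} = 1 + L + 2 L^{2}$ ($F{\left(L \right)} = \frac{L + 6}{6 + L} + \left(\left(L^{2} + L L\right) + L\right) = \frac{6 + L}{6 + L} + \left(\left(L^{2} + L^{2}\right) + L\right) = 1 + \left(2 L^{2} + L\right) = 1 + \left(L + 2 L^{2}\right) = 1 + L + 2 L^{2}$)
$\left(164243 + F{\left(269 \right)}\right) \left(-476069 + 207328\right) = \left(164243 + \left(1 + 269 + 2 \cdot 269^{2}\right)\right) \left(-476069 + 207328\right) = \left(164243 + \left(1 + 269 + 2 \cdot 72361\right)\right) \left(-268741\right) = \left(164243 + \left(1 + 269 + 144722\right)\right) \left(-268741\right) = \left(164243 + 144992\right) \left(-268741\right) = 309235 \left(-268741\right) = -83104123135$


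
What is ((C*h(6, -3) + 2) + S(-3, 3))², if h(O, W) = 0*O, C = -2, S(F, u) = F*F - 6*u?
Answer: 49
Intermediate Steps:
S(F, u) = F² - 6*u
h(O, W) = 0
((C*h(6, -3) + 2) + S(-3, 3))² = ((-2*0 + 2) + ((-3)² - 6*3))² = ((0 + 2) + (9 - 18))² = (2 - 9)² = (-7)² = 49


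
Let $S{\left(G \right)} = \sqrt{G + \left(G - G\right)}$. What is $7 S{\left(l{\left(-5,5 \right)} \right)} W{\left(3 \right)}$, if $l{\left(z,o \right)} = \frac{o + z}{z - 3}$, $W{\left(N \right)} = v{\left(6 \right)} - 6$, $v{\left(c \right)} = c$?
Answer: $0$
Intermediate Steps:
$W{\left(N \right)} = 0$ ($W{\left(N \right)} = 6 - 6 = 0$)
$l{\left(z,o \right)} = \frac{o + z}{-3 + z}$
$S{\left(G \right)} = \sqrt{G}$ ($S{\left(G \right)} = \sqrt{G + 0} = \sqrt{G}$)
$7 S{\left(l{\left(-5,5 \right)} \right)} W{\left(3 \right)} = 7 \sqrt{\frac{5 - 5}{-3 - 5}} \cdot 0 = 7 \sqrt{\frac{1}{-8} \cdot 0} \cdot 0 = 7 \sqrt{\left(- \frac{1}{8}\right) 0} \cdot 0 = 7 \sqrt{0} \cdot 0 = 7 \cdot 0 \cdot 0 = 0 \cdot 0 = 0$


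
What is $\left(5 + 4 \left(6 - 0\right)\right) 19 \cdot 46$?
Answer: $25346$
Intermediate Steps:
$\left(5 + 4 \left(6 - 0\right)\right) 19 \cdot 46 = \left(5 + 4 \left(6 + 0\right)\right) 19 \cdot 46 = \left(5 + 4 \cdot 6\right) 19 \cdot 46 = \left(5 + 24\right) 19 \cdot 46 = 29 \cdot 19 \cdot 46 = 551 \cdot 46 = 25346$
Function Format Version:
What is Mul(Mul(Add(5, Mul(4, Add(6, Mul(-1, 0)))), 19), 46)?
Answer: 25346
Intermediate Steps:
Mul(Mul(Add(5, Mul(4, Add(6, Mul(-1, 0)))), 19), 46) = Mul(Mul(Add(5, Mul(4, Add(6, 0))), 19), 46) = Mul(Mul(Add(5, Mul(4, 6)), 19), 46) = Mul(Mul(Add(5, 24), 19), 46) = Mul(Mul(29, 19), 46) = Mul(551, 46) = 25346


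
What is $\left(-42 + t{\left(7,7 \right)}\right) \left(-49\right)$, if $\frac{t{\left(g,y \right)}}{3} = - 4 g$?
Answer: $6174$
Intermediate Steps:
$t{\left(g,y \right)} = - 12 g$ ($t{\left(g,y \right)} = 3 \left(- 4 g\right) = - 12 g$)
$\left(-42 + t{\left(7,7 \right)}\right) \left(-49\right) = \left(-42 - 84\right) \left(-49\right) = \left(-126\right) \left(-49\right) = 6174$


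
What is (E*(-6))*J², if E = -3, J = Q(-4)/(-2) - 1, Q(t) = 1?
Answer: 81/2 ≈ 40.500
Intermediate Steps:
J = -3/2 (J = 1/(-2) - 1 = -½*1 - 1 = -½ - 1 = -3/2 ≈ -1.5000)
(E*(-6))*J² = (-3*(-6))*(-3/2)² = 18*(9/4) = 81/2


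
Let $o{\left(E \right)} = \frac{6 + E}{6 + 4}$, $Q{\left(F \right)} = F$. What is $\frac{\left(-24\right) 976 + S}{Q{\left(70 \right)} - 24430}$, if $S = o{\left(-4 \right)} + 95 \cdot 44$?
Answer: $\frac{32073}{40600} \approx 0.78998$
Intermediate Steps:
$o{\left(E \right)} = \frac{3}{5} + \frac{E}{10}$ ($o{\left(E \right)} = \frac{6 + E}{10} = \left(6 + E\right) \frac{1}{10} = \frac{3}{5} + \frac{E}{10}$)
$S = \frac{20901}{5}$ ($S = \left(\frac{3}{5} + \frac{1}{10} \left(-4\right)\right) + 95 \cdot 44 = \left(\frac{3}{5} - \frac{2}{5}\right) + 4180 = \frac{1}{5} + 4180 = \frac{20901}{5} \approx 4180.2$)
$\frac{\left(-24\right) 976 + S}{Q{\left(70 \right)} - 24430} = \frac{\left(-24\right) 976 + \frac{20901}{5}}{70 - 24430} = \frac{-23424 + \frac{20901}{5}}{-24360} = \left(- \frac{96219}{5}\right) \left(- \frac{1}{24360}\right) = \frac{32073}{40600}$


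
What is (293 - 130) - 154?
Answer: 9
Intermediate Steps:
(293 - 130) - 154 = 163 - 154 = 9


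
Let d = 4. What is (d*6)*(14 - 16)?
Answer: -48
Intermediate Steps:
(d*6)*(14 - 16) = (4*6)*(14 - 16) = 24*(-2) = -48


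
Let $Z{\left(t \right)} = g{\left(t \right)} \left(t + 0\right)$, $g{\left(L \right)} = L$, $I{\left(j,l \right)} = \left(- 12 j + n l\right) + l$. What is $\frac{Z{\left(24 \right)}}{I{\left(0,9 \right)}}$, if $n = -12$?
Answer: $- \frac{64}{11} \approx -5.8182$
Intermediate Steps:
$I{\left(j,l \right)} = - 12 j - 11 l$ ($I{\left(j,l \right)} = \left(- 12 j - 12 l\right) + l = - 12 j - 11 l$)
$Z{\left(t \right)} = t^{2}$ ($Z{\left(t \right)} = t \left(t + 0\right) = t t = t^{2}$)
$\frac{Z{\left(24 \right)}}{I{\left(0,9 \right)}} = \frac{24^{2}}{\left(-12\right) 0 - 99} = \frac{576}{0 - 99} = \frac{576}{-99} = 576 \left(- \frac{1}{99}\right) = - \frac{64}{11}$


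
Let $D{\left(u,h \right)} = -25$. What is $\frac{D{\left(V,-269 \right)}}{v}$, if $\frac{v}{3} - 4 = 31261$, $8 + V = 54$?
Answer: $- \frac{5}{18759} \approx -0.00026654$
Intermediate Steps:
$V = 46$ ($V = -8 + 54 = 46$)
$v = 93795$ ($v = 12 + 3 \cdot 31261 = 12 + 93783 = 93795$)
$\frac{D{\left(V,-269 \right)}}{v} = - \frac{25}{93795} = \left(-25\right) \frac{1}{93795} = - \frac{5}{18759}$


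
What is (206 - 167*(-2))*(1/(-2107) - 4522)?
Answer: -5145041700/2107 ≈ -2.4419e+6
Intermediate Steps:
(206 - 167*(-2))*(1/(-2107) - 4522) = (206 + 334)*(-1/2107 - 4522) = 540*(-9527855/2107) = -5145041700/2107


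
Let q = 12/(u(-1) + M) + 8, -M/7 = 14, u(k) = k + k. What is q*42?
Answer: 8274/25 ≈ 330.96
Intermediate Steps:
u(k) = 2*k
M = -98 (M = -7*14 = -98)
q = 197/25 (q = 12/(2*(-1) - 98) + 8 = 12/(-2 - 98) + 8 = 12/(-100) + 8 = 12*(-1/100) + 8 = -3/25 + 8 = 197/25 ≈ 7.8800)
q*42 = (197/25)*42 = 8274/25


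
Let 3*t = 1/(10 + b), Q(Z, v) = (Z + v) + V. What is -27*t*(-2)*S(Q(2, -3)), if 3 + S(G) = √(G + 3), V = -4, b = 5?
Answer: -18/5 + 6*I*√2/5 ≈ -3.6 + 1.6971*I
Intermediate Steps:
Q(Z, v) = -4 + Z + v (Q(Z, v) = (Z + v) - 4 = -4 + Z + v)
S(G) = -3 + √(3 + G) (S(G) = -3 + √(G + 3) = -3 + √(3 + G))
t = 1/45 (t = 1/(3*(10 + 5)) = (⅓)/15 = (⅓)*(1/15) = 1/45 ≈ 0.022222)
-27*t*(-2)*S(Q(2, -3)) = -27*(1/45)*(-2)*(-3 + √(3 + (-4 + 2 - 3))) = -(-6)*(-3 + √(3 - 5))/5 = -(-6)*(-3 + √(-2))/5 = -(-6)*(-3 + I*√2)/5 = -27*(2/15 - 2*I*√2/45) = -18/5 + 6*I*√2/5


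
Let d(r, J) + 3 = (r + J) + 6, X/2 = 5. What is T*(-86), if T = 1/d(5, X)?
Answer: -43/9 ≈ -4.7778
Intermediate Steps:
X = 10 (X = 2*5 = 10)
d(r, J) = 3 + J + r (d(r, J) = -3 + ((r + J) + 6) = -3 + ((J + r) + 6) = -3 + (6 + J + r) = 3 + J + r)
T = 1/18 (T = 1/(3 + 10 + 5) = 1/18 ≈ 0.055556)
T*(-86) = (1/18)*(-86) = -43/9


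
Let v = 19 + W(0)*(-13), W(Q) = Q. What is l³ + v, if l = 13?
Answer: 2216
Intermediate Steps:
v = 19 (v = 19 + 0*(-13) = 19 + 0 = 19)
l³ + v = 13³ + 19 = 2197 + 19 = 2216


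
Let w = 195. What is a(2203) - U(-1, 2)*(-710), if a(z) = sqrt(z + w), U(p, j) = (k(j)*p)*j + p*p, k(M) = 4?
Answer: -4970 + sqrt(2398) ≈ -4921.0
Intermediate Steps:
U(p, j) = p**2 + 4*j*p (U(p, j) = (4*p)*j + p*p = 4*j*p + p**2 = p**2 + 4*j*p)
a(z) = sqrt(195 + z) (a(z) = sqrt(z + 195) = sqrt(195 + z))
a(2203) - U(-1, 2)*(-710) = sqrt(195 + 2203) - (-(-1 + 4*2))*(-710) = sqrt(2398) - (-(-1 + 8))*(-710) = sqrt(2398) - (-1*7)*(-710) = sqrt(2398) - (-7)*(-710) = sqrt(2398) - 1*4970 = sqrt(2398) - 4970 = -4970 + sqrt(2398)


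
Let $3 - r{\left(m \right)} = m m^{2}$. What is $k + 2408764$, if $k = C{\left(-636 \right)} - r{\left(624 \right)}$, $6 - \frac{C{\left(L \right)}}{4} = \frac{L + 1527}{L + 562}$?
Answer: $\frac{9079039915}{37} \approx 2.4538 \cdot 10^{8}$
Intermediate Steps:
$C{\left(L \right)} = 24 - \frac{4 \left(1527 + L\right)}{562 + L}$ ($C{\left(L \right)} = 24 - 4 \frac{L + 1527}{L + 562} = 24 - 4 \frac{1527 + L}{562 + L} = 24 - \frac{4 \left(1527 + L\right)}{562 + L}$)
$r{\left(m \right)} = 3 - m^{3}$ ($r{\left(m \right)} = 3 - m m^{2} = 3 - m^{3}$)
$k = \frac{8989915647}{37}$ ($k = \frac{20 \left(369 - 636\right)}{562 - 636} - \left(3 - 624^{3}\right) = 20 \frac{1}{-74} \left(-267\right) - \left(3 - 242970624\right) = 20 \left(- \frac{1}{74}\right) \left(-267\right) - \left(3 - 242970624\right) = \frac{2670}{37} - -242970621 = \frac{2670}{37} + 242970621 = \frac{8989915647}{37} \approx 2.4297 \cdot 10^{8}$)
$k + 2408764 = \frac{8989915647}{37} + 2408764 = \frac{9079039915}{37}$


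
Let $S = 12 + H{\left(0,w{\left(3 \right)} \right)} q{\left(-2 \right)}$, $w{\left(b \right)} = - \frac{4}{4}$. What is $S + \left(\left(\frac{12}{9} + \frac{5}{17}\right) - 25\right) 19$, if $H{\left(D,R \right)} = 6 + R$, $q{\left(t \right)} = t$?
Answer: $- \frac{22546}{51} \approx -442.08$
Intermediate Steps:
$w{\left(b \right)} = -1$ ($w{\left(b \right)} = \left(-4\right) \frac{1}{4} = -1$)
$S = 2$ ($S = 12 + \left(6 - 1\right) \left(-2\right) = 12 + 5 \left(-2\right) = 12 - 10 = 2$)
$S + \left(\left(\frac{12}{9} + \frac{5}{17}\right) - 25\right) 19 = 2 + \left(\left(\frac{12}{9} + \frac{5}{17}\right) - 25\right) 19 = 2 + \left(\left(12 \cdot \frac{1}{9} + 5 \cdot \frac{1}{17}\right) - 25\right) 19 = 2 + \left(\left(\frac{4}{3} + \frac{5}{17}\right) - 25\right) 19 = 2 + \left(\frac{83}{51} - 25\right) 19 = 2 - \frac{22648}{51} = - \frac{22546}{51}$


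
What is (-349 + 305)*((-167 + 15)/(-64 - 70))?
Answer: -3344/67 ≈ -49.910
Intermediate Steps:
(-349 + 305)*((-167 + 15)/(-64 - 70)) = -(-6688)/(-134) = -(-6688)*(-1)/134 = -44*76/67 = -3344/67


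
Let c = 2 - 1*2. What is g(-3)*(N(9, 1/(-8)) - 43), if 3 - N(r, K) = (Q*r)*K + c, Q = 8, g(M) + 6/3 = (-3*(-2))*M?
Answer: 620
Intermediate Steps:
g(M) = -2 + 6*M (g(M) = -2 + (-3*(-2))*M = -2 + 6*M)
c = 0 (c = 2 - 2 = 0)
N(r, K) = 3 - 8*K*r (N(r, K) = 3 - ((8*r)*K + 0) = 3 - (8*K*r + 0) = 3 - 8*K*r)
g(-3)*(N(9, 1/(-8)) - 43) = (-2 + 6*(-3))*((3 - 8*9/(-8)) - 43) = (-2 - 18)*((3 - 8*(-⅛)*9) - 43) = -20*((3 + 9) - 43) = -20*(12 - 43) = -20*(-31) = 620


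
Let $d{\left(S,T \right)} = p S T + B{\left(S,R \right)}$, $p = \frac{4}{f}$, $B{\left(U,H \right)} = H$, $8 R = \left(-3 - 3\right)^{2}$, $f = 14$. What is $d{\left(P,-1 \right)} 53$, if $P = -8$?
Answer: $\frac{5035}{14} \approx 359.64$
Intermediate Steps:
$R = \frac{9}{2}$ ($R = \frac{\left(-3 - 3\right)^{2}}{8} = \frac{\left(-6\right)^{2}}{8} = \frac{1}{8} \cdot 36 = \frac{9}{2} \approx 4.5$)
$p = \frac{2}{7}$ ($p = \frac{4}{14} = 4 \cdot \frac{1}{14} = \frac{2}{7} \approx 0.28571$)
$d{\left(S,T \right)} = \frac{9}{2} + \frac{2 S T}{7}$ ($d{\left(S,T \right)} = \frac{2 S}{7} T + \frac{9}{2} = \frac{2 S T}{7} + \frac{9}{2} = \frac{9}{2} + \frac{2 S T}{7}$)
$d{\left(P,-1 \right)} 53 = \left(\frac{9}{2} + \frac{2}{7} \left(-8\right) \left(-1\right)\right) 53 = \left(\frac{9}{2} + \frac{16}{7}\right) 53 = \frac{95}{14} \cdot 53 = \frac{5035}{14}$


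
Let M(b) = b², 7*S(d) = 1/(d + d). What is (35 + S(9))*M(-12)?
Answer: 35288/7 ≈ 5041.1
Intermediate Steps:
S(d) = 1/(14*d) (S(d) = 1/(7*(d + d)) = 1/(7*((2*d))) = (1/(2*d))/7 = 1/(14*d))
(35 + S(9))*M(-12) = (35 + (1/14)/9)*(-12)² = (35 + (1/14)*(⅑))*144 = (35 + 1/126)*144 = (4411/126)*144 = 35288/7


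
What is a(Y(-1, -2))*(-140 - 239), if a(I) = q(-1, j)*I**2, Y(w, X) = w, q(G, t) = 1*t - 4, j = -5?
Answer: 3411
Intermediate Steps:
q(G, t) = -4 + t (q(G, t) = t - 4 = -4 + t)
a(I) = -9*I**2 (a(I) = (-4 - 5)*I**2 = -9*I**2)
a(Y(-1, -2))*(-140 - 239) = (-9*(-1)**2)*(-140 - 239) = -9*1*(-379) = -9*(-379) = 3411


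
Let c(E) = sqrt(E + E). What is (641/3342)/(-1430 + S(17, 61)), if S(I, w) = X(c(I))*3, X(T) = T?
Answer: -458315/3416516574 - 641*sqrt(34)/2277677716 ≈ -0.00013579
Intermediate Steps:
c(E) = sqrt(2)*sqrt(E) (c(E) = sqrt(2*E) = sqrt(2)*sqrt(E))
S(I, w) = 3*sqrt(2)*sqrt(I) (S(I, w) = (sqrt(2)*sqrt(I))*3 = 3*sqrt(2)*sqrt(I))
(641/3342)/(-1430 + S(17, 61)) = (641/3342)/(-1430 + 3*sqrt(2)*sqrt(17)) = (641*(1/3342))/(-1430 + 3*sqrt(34)) = 641/(3342*(-1430 + 3*sqrt(34)))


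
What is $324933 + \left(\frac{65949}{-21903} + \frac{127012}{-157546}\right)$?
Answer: $\frac{186873815248744}{575121673} \approx 3.2493 \cdot 10^{5}$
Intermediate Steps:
$324933 + \left(\frac{65949}{-21903} + \frac{127012}{-157546}\right) = 324933 + \left(65949 \left(- \frac{1}{21903}\right) + 127012 \left(- \frac{1}{157546}\right)\right) = 324933 - \frac{2195324165}{575121673} = \frac{186873815248744}{575121673}$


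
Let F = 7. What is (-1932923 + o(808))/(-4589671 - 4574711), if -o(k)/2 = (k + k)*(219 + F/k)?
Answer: 880253/3054794 ≈ 0.28815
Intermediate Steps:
o(k) = -4*k*(219 + 7/k) (o(k) = -2*(k + k)*(219 + 7/k) = -2*2*k*(219 + 7/k) = -4*k*(219 + 7/k))
(-1932923 + o(808))/(-4589671 - 4574711) = (-1932923 + (-28 - 876*808))/(-4589671 - 4574711) = (-1932923 + (-28 - 707808))/(-9164382) = (-1932923 - 707836)*(-1/9164382) = -2640759*(-1/9164382) = 880253/3054794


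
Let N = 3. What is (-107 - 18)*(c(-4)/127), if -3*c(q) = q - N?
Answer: -875/381 ≈ -2.2966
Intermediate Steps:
c(q) = 1 - q/3 (c(q) = -(q - 1*3)/3 = -(q - 3)/3 = -(-3 + q)/3 = 1 - q/3)
(-107 - 18)*(c(-4)/127) = (-107 - 18)*((1 - 1/3*(-4))/127) = -125*(1 + 4/3)/127 = -875/(3*127) = -125*7/381 = -875/381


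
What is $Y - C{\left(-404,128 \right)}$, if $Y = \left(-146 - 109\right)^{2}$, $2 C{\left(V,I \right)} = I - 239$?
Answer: $\frac{130161}{2} \approx 65081.0$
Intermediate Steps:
$C{\left(V,I \right)} = - \frac{239}{2} + \frac{I}{2}$ ($C{\left(V,I \right)} = \frac{I - 239}{2} = \frac{-239 + I}{2} = - \frac{239}{2} + \frac{I}{2}$)
$Y = 65025$ ($Y = \left(-255\right)^{2} = 65025$)
$Y - C{\left(-404,128 \right)} = 65025 - \left(- \frac{239}{2} + \frac{1}{2} \cdot 128\right) = 65025 - \left(- \frac{239}{2} + 64\right) = 65025 - - \frac{111}{2} = 65025 + \frac{111}{2} = \frac{130161}{2}$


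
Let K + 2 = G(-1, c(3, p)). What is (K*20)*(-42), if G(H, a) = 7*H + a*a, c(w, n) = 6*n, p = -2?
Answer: -113400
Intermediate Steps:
G(H, a) = a**2 + 7*H (G(H, a) = 7*H + a**2 = a**2 + 7*H)
K = 135 (K = -2 + ((6*(-2))**2 + 7*(-1)) = -2 + ((-12)**2 - 7) = -2 + (144 - 7) = -2 + 137 = 135)
(K*20)*(-42) = (135*20)*(-42) = 2700*(-42) = -113400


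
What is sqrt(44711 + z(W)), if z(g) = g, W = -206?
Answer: 3*sqrt(4945) ≈ 210.96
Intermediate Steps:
sqrt(44711 + z(W)) = sqrt(44711 - 206) = sqrt(44505) = 3*sqrt(4945)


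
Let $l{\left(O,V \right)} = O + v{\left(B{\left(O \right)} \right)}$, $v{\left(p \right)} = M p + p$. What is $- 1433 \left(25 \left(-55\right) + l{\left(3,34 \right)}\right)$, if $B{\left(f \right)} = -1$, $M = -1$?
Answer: $1966076$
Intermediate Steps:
$v{\left(p \right)} = 0$ ($v{\left(p \right)} = - p + p = 0$)
$l{\left(O,V \right)} = O$ ($l{\left(O,V \right)} = O + 0 = O$)
$- 1433 \left(25 \left(-55\right) + l{\left(3,34 \right)}\right) = - 1433 \left(25 \left(-55\right) + 3\right) = - 1433 \left(-1375 + 3\right) = \left(-1433\right) \left(-1372\right) = 1966076$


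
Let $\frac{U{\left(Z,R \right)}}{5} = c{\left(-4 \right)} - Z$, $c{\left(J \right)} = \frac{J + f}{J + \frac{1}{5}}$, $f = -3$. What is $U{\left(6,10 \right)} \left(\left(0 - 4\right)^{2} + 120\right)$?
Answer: $- \frac{53720}{19} \approx -2827.4$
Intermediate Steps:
$c{\left(J \right)} = \frac{-3 + J}{\frac{1}{5} + J}$ ($c{\left(J \right)} = \frac{J - 3}{J + \frac{1}{5}} = \frac{-3 + J}{J + \frac{1}{5}} = \frac{-3 + J}{\frac{1}{5} + J}$)
$U{\left(Z,R \right)} = \frac{175}{19} - 5 Z$ ($U{\left(Z,R \right)} = 5 \left(\frac{5 \left(-3 - 4\right)}{1 + 5 \left(-4\right)} - Z\right) = 5 \left(5 \frac{1}{1 - 20} \left(-7\right) - Z\right) = 5 \left(5 \frac{1}{-19} \left(-7\right) - Z\right) = 5 \left(5 \left(- \frac{1}{19}\right) \left(-7\right) - Z\right) = 5 \left(\frac{35}{19} - Z\right) = \frac{175}{19} - 5 Z$)
$U{\left(6,10 \right)} \left(\left(0 - 4\right)^{2} + 120\right) = \left(\frac{175}{19} - 30\right) \left(\left(0 - 4\right)^{2} + 120\right) = \left(\frac{175}{19} - 30\right) \left(\left(-4\right)^{2} + 120\right) = - \frac{395 \left(16 + 120\right)}{19} = \left(- \frac{395}{19}\right) 136 = - \frac{53720}{19}$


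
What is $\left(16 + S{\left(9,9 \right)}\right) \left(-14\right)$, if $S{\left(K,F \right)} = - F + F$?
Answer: $-224$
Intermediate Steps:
$S{\left(K,F \right)} = 0$
$\left(16 + S{\left(9,9 \right)}\right) \left(-14\right) = \left(16 + 0\right) \left(-14\right) = 16 \left(-14\right) = -224$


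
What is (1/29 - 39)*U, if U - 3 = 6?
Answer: -10170/29 ≈ -350.69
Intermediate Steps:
U = 9 (U = 3 + 6 = 9)
(1/29 - 39)*U = (1/29 - 39)*9 = -1130/29*9 = -10170/29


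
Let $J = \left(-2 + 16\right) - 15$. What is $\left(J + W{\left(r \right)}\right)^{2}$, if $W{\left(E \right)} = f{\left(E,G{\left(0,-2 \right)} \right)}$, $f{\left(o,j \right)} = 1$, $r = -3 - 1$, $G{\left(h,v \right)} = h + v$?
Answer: $0$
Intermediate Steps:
$r = -4$ ($r = -3 - 1 = -4$)
$J = -1$ ($J = 14 - 15 = -1$)
$W{\left(E \right)} = 1$
$\left(J + W{\left(r \right)}\right)^{2} = \left(-1 + 1\right)^{2} = 0^{2} = 0$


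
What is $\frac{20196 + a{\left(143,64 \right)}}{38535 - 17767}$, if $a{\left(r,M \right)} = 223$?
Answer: $\frac{20419}{20768} \approx 0.9832$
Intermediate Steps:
$\frac{20196 + a{\left(143,64 \right)}}{38535 - 17767} = \frac{20196 + 223}{38535 - 17767} = \frac{20419}{20768}$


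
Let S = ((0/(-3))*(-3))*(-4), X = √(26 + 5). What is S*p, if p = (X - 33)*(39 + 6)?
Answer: 0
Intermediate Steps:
X = √31 ≈ 5.5678
p = -1485 + 45*√31 (p = (√31 - 33)*(39 + 6) = (-33 + √31)*45 = -1485 + 45*√31 ≈ -1234.5)
S = 0 (S = ((0*(-⅓))*(-3))*(-4) = (0*(-3))*(-4) = 0*(-4) = 0)
S*p = 0*(-1485 + 45*√31) = 0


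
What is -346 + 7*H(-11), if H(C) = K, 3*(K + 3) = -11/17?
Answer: -18794/51 ≈ -368.51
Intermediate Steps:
K = -164/51 (K = -3 + (-11/17)/3 = -3 + (-11*1/17)/3 = -3 + (⅓)*(-11/17) = -3 - 11/51 = -164/51 ≈ -3.2157)
H(C) = -164/51
-346 + 7*H(-11) = -346 + 7*(-164/51) = -346 - 1148/51 = -18794/51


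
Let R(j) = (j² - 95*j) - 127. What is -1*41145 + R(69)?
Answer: -43066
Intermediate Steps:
R(j) = -127 + j² - 95*j
-1*41145 + R(69) = -1*41145 + (-127 + 69² - 95*69) = -41145 + (-127 + 4761 - 6555) = -41145 - 1921 = -43066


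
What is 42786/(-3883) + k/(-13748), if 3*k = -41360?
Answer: -401016226/40037613 ≈ -10.016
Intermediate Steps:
k = -41360/3 (k = (⅓)*(-41360) = -41360/3 ≈ -13787.)
42786/(-3883) + k/(-13748) = 42786/(-3883) - 41360/3/(-13748) = 42786*(-1/3883) - 41360/3*(-1/13748) = -42786/3883 + 10340/10311 = -401016226/40037613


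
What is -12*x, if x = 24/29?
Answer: -288/29 ≈ -9.9310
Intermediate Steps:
x = 24/29 (x = 24*(1/29) = 24/29 ≈ 0.82759)
-12*x = -12*24/29 = -288/29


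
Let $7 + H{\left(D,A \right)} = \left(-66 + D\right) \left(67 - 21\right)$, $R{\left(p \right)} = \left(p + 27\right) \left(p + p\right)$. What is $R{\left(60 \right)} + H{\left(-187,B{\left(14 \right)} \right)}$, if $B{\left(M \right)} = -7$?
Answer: $-1205$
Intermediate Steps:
$R{\left(p \right)} = 2 p \left(27 + p\right)$ ($R{\left(p \right)} = \left(27 + p\right) 2 p = 2 p \left(27 + p\right)$)
$H{\left(D,A \right)} = -3043 + 46 D$ ($H{\left(D,A \right)} = -7 + \left(-66 + D\right) \left(67 - 21\right) = -7 + \left(-66 + D\right) 46 = -7 + \left(-3036 + 46 D\right) = -3043 + 46 D$)
$R{\left(60 \right)} + H{\left(-187,B{\left(14 \right)} \right)} = 2 \cdot 60 \left(27 + 60\right) + \left(-3043 + 46 \left(-187\right)\right) = 2 \cdot 60 \cdot 87 - 11645 = 10440 - 11645 = -1205$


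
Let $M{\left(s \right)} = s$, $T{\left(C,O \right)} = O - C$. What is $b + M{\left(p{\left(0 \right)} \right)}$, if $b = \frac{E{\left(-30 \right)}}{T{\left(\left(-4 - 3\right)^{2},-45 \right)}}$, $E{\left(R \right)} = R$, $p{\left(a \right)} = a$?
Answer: $\frac{15}{47} \approx 0.31915$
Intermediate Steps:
$b = \frac{15}{47}$ ($b = - \frac{30}{-45 - \left(-4 - 3\right)^{2}} = - \frac{30}{-45 - \left(-7\right)^{2}} = - \frac{30}{-45 - 49} = - \frac{30}{-94} = \left(-30\right) \left(- \frac{1}{94}\right) = \frac{15}{47} \approx 0.31915$)
$b + M{\left(p{\left(0 \right)} \right)} = \frac{15}{47} + 0 = \frac{15}{47}$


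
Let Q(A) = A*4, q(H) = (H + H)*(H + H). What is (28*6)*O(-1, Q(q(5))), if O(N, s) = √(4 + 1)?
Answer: 168*√5 ≈ 375.66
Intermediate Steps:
q(H) = 4*H² (q(H) = (2*H)*(2*H) = 4*H²)
Q(A) = 4*A
O(N, s) = √5
(28*6)*O(-1, Q(q(5))) = (28*6)*√5 = 168*√5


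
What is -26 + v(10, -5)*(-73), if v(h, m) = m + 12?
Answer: -537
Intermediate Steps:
v(h, m) = 12 + m
-26 + v(10, -5)*(-73) = -26 + (12 - 5)*(-73) = -26 + 7*(-73) = -26 - 511 = -537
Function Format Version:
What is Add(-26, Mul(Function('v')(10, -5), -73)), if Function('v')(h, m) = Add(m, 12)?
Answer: -537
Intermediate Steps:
Function('v')(h, m) = Add(12, m)
Add(-26, Mul(Function('v')(10, -5), -73)) = Add(-26, Mul(Add(12, -5), -73)) = Add(-26, Mul(7, -73)) = Add(-26, -511) = -537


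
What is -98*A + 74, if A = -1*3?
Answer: 368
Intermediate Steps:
A = -3
-98*A + 74 = -98*(-3) + 74 = 294 + 74 = 368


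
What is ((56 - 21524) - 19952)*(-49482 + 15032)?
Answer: 1426919000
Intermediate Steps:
((56 - 21524) - 19952)*(-49482 + 15032) = (-21468 - 19952)*(-34450) = -41420*(-34450) = 1426919000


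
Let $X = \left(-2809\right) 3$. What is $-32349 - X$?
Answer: $-23922$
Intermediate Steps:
$X = -8427$
$-32349 - X = -32349 - -8427 = -32349 + 8427 = -23922$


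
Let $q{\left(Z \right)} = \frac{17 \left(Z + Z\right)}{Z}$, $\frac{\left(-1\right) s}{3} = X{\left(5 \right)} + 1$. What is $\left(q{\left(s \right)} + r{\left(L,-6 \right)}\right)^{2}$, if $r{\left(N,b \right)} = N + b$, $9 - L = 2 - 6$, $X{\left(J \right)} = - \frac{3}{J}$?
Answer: $1681$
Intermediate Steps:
$s = - \frac{6}{5}$ ($s = - 3 \left(- \frac{3}{5} + 1\right) = \left(-3\right) \frac{2}{5} = - \frac{6}{5} \approx -1.2$)
$L = 13$ ($L = 9 - \left(2 - 6\right) = 9 - -4 = 9 + 4 = 13$)
$q{\left(Z \right)} = 34$ ($q{\left(Z \right)} = \frac{17 \cdot 2 Z}{Z} = \frac{34 Z}{Z} = 34$)
$\left(q{\left(s \right)} + r{\left(L,-6 \right)}\right)^{2} = \left(34 + \left(13 - 6\right)\right)^{2} = \left(34 + 7\right)^{2} = 41^{2} = 1681$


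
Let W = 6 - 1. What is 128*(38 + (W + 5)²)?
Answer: 17664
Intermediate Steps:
W = 5
128*(38 + (W + 5)²) = 128*(38 + (5 + 5)²) = 128*(38 + 10²) = 128*(38 + 100) = 128*138 = 17664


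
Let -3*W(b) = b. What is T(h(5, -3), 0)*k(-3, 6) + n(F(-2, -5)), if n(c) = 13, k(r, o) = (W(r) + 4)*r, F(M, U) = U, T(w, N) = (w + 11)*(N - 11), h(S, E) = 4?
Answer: 2488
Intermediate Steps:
T(w, N) = (-11 + N)*(11 + w) (T(w, N) = (11 + w)*(-11 + N) = (-11 + N)*(11 + w))
W(b) = -b/3
k(r, o) = r*(4 - r/3) (k(r, o) = (-r/3 + 4)*r = (4 - r/3)*r = r*(4 - r/3))
T(h(5, -3), 0)*k(-3, 6) + n(F(-2, -5)) = (-121 - 11*4 + 11*0 + 0*4)*((⅓)*(-3)*(12 - 1*(-3))) + 13 = (-121 - 44 + 0 + 0)*((⅓)*(-3)*(12 + 3)) + 13 = -55*(-3)*15 + 13 = -165*(-15) + 13 = 2475 + 13 = 2488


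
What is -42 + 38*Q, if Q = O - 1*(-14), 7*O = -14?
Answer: 414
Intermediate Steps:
O = -2 (O = (1/7)*(-14) = -2)
Q = 12 (Q = -2 - 1*(-14) = -2 + 14 = 12)
-42 + 38*Q = -42 + 38*12 = -42 + 456 = 414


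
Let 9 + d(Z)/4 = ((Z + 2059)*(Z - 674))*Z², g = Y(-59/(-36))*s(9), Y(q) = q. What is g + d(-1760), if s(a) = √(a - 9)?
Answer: -9017311846436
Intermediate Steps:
s(a) = √(-9 + a)
g = 0 (g = (-59/(-36))*√(-9 + 9) = (-59*(-1/36))*√0 = (59/36)*0 = 0)
d(Z) = -36 + 4*Z²*(-674 + Z)*(2059 + Z) (d(Z) = -36 + 4*(((Z + 2059)*(Z - 674))*Z²) = -36 + 4*(((2059 + Z)*(-674 + Z))*Z²) = -36 + 4*(((-674 + Z)*(2059 + Z))*Z²) = -36 + 4*(Z²*(-674 + Z)*(2059 + Z)) = -36 + 4*Z²*(-674 + Z)*(2059 + Z))
g + d(-1760) = 0 + (-36 - 5551064*(-1760)² + 4*(-1760)⁴ + 5540*(-1760)³) = 0 + (-36 - 5551064*3097600 + 4*9595125760000 + 5540*(-5451776000)) = 0 + (-36 - 17194975846400 + 38380503040000 - 30202839040000) = 0 - 9017311846436 = -9017311846436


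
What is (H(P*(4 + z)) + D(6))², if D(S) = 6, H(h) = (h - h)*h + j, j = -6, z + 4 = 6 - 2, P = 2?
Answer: 0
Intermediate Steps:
z = 0 (z = -4 + (6 - 2) = -4 + 4 = 0)
H(h) = -6 (H(h) = (h - h)*h - 6 = 0*h - 6 = 0 - 6 = -6)
(H(P*(4 + z)) + D(6))² = (-6 + 6)² = 0² = 0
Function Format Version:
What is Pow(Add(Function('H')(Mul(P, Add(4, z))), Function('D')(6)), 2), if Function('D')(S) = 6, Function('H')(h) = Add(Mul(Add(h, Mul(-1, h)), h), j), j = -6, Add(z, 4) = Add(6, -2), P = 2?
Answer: 0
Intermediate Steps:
z = 0 (z = Add(-4, Add(6, -2)) = Add(-4, 4) = 0)
Function('H')(h) = -6 (Function('H')(h) = Add(Mul(Add(h, Mul(-1, h)), h), -6) = Add(Mul(0, h), -6) = Add(0, -6) = -6)
Pow(Add(Function('H')(Mul(P, Add(4, z))), Function('D')(6)), 2) = Pow(Add(-6, 6), 2) = Pow(0, 2) = 0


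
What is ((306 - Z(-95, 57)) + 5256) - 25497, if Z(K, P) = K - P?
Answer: -19783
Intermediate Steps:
((306 - Z(-95, 57)) + 5256) - 25497 = ((306 - (-95 - 1*57)) + 5256) - 25497 = ((306 - (-95 - 57)) + 5256) - 25497 = ((306 - 1*(-152)) + 5256) - 25497 = ((306 + 152) + 5256) - 25497 = (458 + 5256) - 25497 = 5714 - 25497 = -19783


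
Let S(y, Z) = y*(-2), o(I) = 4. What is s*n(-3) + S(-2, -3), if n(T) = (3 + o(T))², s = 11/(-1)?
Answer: -535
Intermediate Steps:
s = -11 (s = 11*(-1) = -11)
n(T) = 49 (n(T) = (3 + 4)² = 7² = 49)
S(y, Z) = -2*y
s*n(-3) + S(-2, -3) = -11*49 - 2*(-2) = -539 + 4 = -535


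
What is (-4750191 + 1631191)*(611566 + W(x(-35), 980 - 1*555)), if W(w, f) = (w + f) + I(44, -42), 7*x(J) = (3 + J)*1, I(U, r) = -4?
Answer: -13361412363000/7 ≈ -1.9088e+12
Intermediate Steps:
x(J) = 3/7 + J/7 (x(J) = ((3 + J)*1)/7 = (3 + J)/7 = 3/7 + J/7)
W(w, f) = -4 + f + w (W(w, f) = (w + f) - 4 = (f + w) - 4 = -4 + f + w)
(-4750191 + 1631191)*(611566 + W(x(-35), 980 - 1*555)) = (-4750191 + 1631191)*(611566 + (-4 + (980 - 1*555) + (3/7 + (1/7)*(-35)))) = -3119000*(611566 + (-4 + (980 - 555) + (3/7 - 5))) = -3119000*(611566 + (-4 + 425 - 32/7)) = -3119000*(611566 + 2915/7) = -3119000*4283877/7 = -13361412363000/7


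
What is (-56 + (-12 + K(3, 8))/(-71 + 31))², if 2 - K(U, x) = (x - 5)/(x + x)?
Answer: 1272848329/409600 ≈ 3107.5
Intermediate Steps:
K(U, x) = 2 - (-5 + x)/(2*x) (K(U, x) = 2 - (x - 5)/(x + x) = 2 - (-5 + x)/(2*x))
(-56 + (-12 + K(3, 8))/(-71 + 31))² = (-56 + (-12 + (½)*(5 + 3*8)/8)/(-71 + 31))² = (-56 + (-12 + (½)*(⅛)*(5 + 24))/(-40))² = (-56 + (-12 + (½)*(⅛)*29)*(-1/40))² = (-56 + (-12 + 29/16)*(-1/40))² = (-56 - 163/16*(-1/40))² = (-56 + 163/640)² = (-35677/640)² = 1272848329/409600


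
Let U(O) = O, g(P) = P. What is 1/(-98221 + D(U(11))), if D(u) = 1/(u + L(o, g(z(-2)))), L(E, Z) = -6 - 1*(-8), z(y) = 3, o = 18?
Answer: -13/1276872 ≈ -1.0181e-5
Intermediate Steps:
L(E, Z) = 2 (L(E, Z) = -6 + 8 = 2)
D(u) = 1/(2 + u) (D(u) = 1/(u + 2) = 1/(2 + u))
1/(-98221 + D(U(11))) = 1/(-98221 + 1/(2 + 11)) = 1/(-98221 + 1/13) = 1/(-1276872/13) = -13/1276872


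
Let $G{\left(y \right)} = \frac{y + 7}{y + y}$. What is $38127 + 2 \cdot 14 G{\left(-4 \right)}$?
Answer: $\frac{76233}{2} \approx 38117.0$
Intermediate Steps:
$G{\left(y \right)} = \frac{7 + y}{2 y}$
$38127 + 2 \cdot 14 G{\left(-4 \right)} = 38127 + 2 \cdot 14 \frac{7 - 4}{2 \left(-4\right)} = 38127 + 28 \cdot \frac{1}{2} \left(- \frac{1}{4}\right) 3 = 38127 + 28 \left(- \frac{3}{8}\right) = 38127 - \frac{21}{2} = \frac{76233}{2}$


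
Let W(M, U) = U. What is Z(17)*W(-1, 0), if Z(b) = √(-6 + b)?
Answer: 0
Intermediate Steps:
Z(17)*W(-1, 0) = √(-6 + 17)*0 = √11*0 = 0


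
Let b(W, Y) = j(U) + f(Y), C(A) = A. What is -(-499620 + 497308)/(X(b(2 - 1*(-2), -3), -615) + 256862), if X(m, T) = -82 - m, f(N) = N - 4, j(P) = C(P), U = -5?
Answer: 289/32099 ≈ 0.0090034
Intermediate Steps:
j(P) = P
f(N) = -4 + N
b(W, Y) = -9 + Y (b(W, Y) = -5 + (-4 + Y) = -9 + Y)
-(-499620 + 497308)/(X(b(2 - 1*(-2), -3), -615) + 256862) = -(-499620 + 497308)/((-82 - (-9 - 3)) + 256862) = -(-2312)/((-82 - 1*(-12)) + 256862) = -(-2312)/((-82 + 12) + 256862) = -(-2312)/(-70 + 256862) = -(-2312)/256792 = -1*(-289/32099) = 289/32099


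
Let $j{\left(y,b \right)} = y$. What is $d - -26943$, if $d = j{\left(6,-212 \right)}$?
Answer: $26949$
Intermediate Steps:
$d = 6$
$d - -26943 = 6 - -26943 = 6 + 26943 = 26949$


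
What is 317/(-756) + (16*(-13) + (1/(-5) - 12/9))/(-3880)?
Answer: -1339441/3666600 ≈ -0.36531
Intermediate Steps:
317/(-756) + (16*(-13) + (1/(-5) - 12/9))/(-3880) = 317*(-1/756) + (-208 + (1*(-⅕) - 12*⅑))*(-1/3880) = -317/756 + (-208 + (-⅕ - 4/3))*(-1/3880) = -317/756 + (-208 - 23/15)*(-1/3880) = -317/756 - 3143/15*(-1/3880) = -317/756 + 3143/58200 = -1339441/3666600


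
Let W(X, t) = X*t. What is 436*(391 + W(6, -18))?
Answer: 123388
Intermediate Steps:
436*(391 + W(6, -18)) = 436*(391 + 6*(-18)) = 436*(391 - 108) = 436*283 = 123388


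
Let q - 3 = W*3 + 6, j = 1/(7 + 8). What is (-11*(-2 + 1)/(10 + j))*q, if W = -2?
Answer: 495/151 ≈ 3.2781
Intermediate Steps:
j = 1/15 ≈ 0.066667
q = 3 (q = 3 + (-2*3 + 6) = 3 + (-6 + 6) = 3 + 0 = 3)
(-11*(-2 + 1)/(10 + j))*q = -11*(-2 + 1)/(10 + 1/15)*3 = -(-11)/151/15*3 = -(-11)*15/151*3 = -11*(-15/151)*3 = (165/151)*3 = 495/151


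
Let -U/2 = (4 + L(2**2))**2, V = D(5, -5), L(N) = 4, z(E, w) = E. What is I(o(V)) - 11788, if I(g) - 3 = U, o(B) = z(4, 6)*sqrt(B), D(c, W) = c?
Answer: -11913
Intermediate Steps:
V = 5
U = -128 (U = -2*(4 + 4)**2 = -2*8**2 = -2*64 = -128)
o(B) = 4*sqrt(B)
I(g) = -125 (I(g) = 3 - 128 = -125)
I(o(V)) - 11788 = -125 - 11788 = -11913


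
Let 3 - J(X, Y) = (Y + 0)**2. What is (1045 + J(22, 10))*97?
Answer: 91956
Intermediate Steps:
J(X, Y) = 3 - Y**2 (J(X, Y) = 3 - (Y + 0)**2 = 3 - Y**2)
(1045 + J(22, 10))*97 = (1045 + (3 - 1*10**2))*97 = (1045 + (3 - 1*100))*97 = (1045 + (3 - 100))*97 = (1045 - 97)*97 = 948*97 = 91956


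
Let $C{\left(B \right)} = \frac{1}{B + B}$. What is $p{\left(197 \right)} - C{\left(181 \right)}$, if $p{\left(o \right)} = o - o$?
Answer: $- \frac{1}{362} \approx -0.0027624$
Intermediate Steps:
$C{\left(B \right)} = \frac{1}{2 B}$
$p{\left(o \right)} = 0$
$p{\left(197 \right)} - C{\left(181 \right)} = 0 - \frac{1}{2 \cdot 181} = 0 - \frac{1}{2} \cdot \frac{1}{181} = 0 - \frac{1}{362} = - \frac{1}{362}$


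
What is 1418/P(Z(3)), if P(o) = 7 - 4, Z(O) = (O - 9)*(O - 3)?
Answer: 1418/3 ≈ 472.67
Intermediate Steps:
Z(O) = (-9 + O)*(-3 + O)
P(o) = 3
1418/P(Z(3)) = 1418/3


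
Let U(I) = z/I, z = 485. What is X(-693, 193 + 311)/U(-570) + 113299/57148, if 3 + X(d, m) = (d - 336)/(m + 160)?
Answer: 843087197/115024637 ≈ 7.3296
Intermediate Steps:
X(d, m) = -3 + (-336 + d)/(160 + m) (X(d, m) = -3 + (d - 336)/(m + 160) = -3 + (-336 + d)/(160 + m))
U(I) = 485/I
X(-693, 193 + 311)/U(-570) + 113299/57148 = ((-816 - 693 - 3*(193 + 311))/(160 + (193 + 311)))/((485/(-570))) + 113299/57148 = ((-816 - 693 - 3*504)/(160 + 504))/((485*(-1/570))) + 113299*(1/57148) = ((-816 - 693 - 1512)/664)/(-97/114) + 113299/57148 = ((1/664)*(-3021))*(-114/97) + 113299/57148 = -3021/664*(-114/97) + 113299/57148 = 172197/32204 + 113299/57148 = 843087197/115024637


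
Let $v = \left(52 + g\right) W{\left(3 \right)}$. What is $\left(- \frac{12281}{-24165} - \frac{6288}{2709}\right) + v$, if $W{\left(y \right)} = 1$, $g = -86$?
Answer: $- \frac{260491309}{7273665} \approx -35.813$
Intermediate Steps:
$v = -34$ ($v = \left(52 - 86\right) 1 = \left(-34\right) 1 = -34$)
$\left(- \frac{12281}{-24165} - \frac{6288}{2709}\right) + v = \left(- \frac{12281}{-24165} - \frac{6288}{2709}\right) - 34 = \left(\left(-12281\right) \left(- \frac{1}{24165}\right) - \frac{2096}{903}\right) - 34 = \left(\frac{12281}{24165} - \frac{2096}{903}\right) - 34 = - \frac{13186699}{7273665} - 34 = - \frac{260491309}{7273665}$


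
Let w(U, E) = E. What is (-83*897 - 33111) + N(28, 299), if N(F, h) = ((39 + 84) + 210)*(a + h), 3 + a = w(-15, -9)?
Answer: -11991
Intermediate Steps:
a = -12 (a = -3 - 9 = -12)
N(F, h) = -3996 + 333*h (N(F, h) = ((39 + 84) + 210)*(-12 + h) = (123 + 210)*(-12 + h) = 333*(-12 + h) = -3996 + 333*h)
(-83*897 - 33111) + N(28, 299) = (-83*897 - 33111) + (-3996 + 333*299) = (-74451 - 33111) + (-3996 + 99567) = -107562 + 95571 = -11991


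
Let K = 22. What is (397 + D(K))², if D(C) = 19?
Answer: 173056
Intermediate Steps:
(397 + D(K))² = (397 + 19)² = 416² = 173056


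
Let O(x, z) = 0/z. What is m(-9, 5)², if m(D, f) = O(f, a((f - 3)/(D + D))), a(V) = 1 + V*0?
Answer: 0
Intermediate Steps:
a(V) = 1 (a(V) = 1 + 0 = 1)
O(x, z) = 0
m(D, f) = 0
m(-9, 5)² = 0² = 0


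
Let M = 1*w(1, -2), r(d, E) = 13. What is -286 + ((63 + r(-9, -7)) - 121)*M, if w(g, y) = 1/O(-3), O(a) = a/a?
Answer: -331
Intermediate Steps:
O(a) = 1
w(g, y) = 1 (w(g, y) = 1/1 = 1)
M = 1 (M = 1*1 = 1)
-286 + ((63 + r(-9, -7)) - 121)*M = -286 + ((63 + 13) - 121)*1 = -286 + (76 - 121)*1 = -286 - 45*1 = -286 - 45 = -331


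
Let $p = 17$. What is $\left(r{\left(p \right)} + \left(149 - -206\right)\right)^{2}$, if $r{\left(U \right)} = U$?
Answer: $138384$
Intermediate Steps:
$\left(r{\left(p \right)} + \left(149 - -206\right)\right)^{2} = \left(17 + \left(149 - -206\right)\right)^{2} = \left(17 + \left(149 + 206\right)\right)^{2} = \left(17 + 355\right)^{2} = 372^{2} = 138384$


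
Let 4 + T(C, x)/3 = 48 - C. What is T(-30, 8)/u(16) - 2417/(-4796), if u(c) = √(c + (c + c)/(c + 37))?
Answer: 2417/4796 + 111*√2915/110 ≈ 54.986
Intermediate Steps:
T(C, x) = 132 - 3*C (T(C, x) = -12 + 3*(48 - C) = -12 + (144 - 3*C) = 132 - 3*C)
u(c) = √(c + 2*c/(37 + c)) (u(c) = √(c + (2*c)/(37 + c)) = √(c + 2*c/(37 + c)))
T(-30, 8)/u(16) - 2417/(-4796) = (132 - 3*(-30))/(√(16*(39 + 16)/(37 + 16))) - 2417/(-4796) = (132 + 90)/(√(16*55/53)) - 2417*(-1/4796) = 222/(√(16*(1/53)*55)) + 2417/4796 = 222/(√(880/53)) + 2417/4796 = 222/((4*√2915/53)) + 2417/4796 = 222*(√2915/220) + 2417/4796 = 111*√2915/110 + 2417/4796 = 2417/4796 + 111*√2915/110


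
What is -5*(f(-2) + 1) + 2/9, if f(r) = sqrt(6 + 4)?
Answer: -43/9 - 5*sqrt(10) ≈ -20.589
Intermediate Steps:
f(r) = sqrt(10)
-5*(f(-2) + 1) + 2/9 = -5*(sqrt(10) + 1) + 2/9 = -5*(1 + sqrt(10)) + 2*(1/9) = (-5 - 5*sqrt(10)) + 2/9 = -43/9 - 5*sqrt(10)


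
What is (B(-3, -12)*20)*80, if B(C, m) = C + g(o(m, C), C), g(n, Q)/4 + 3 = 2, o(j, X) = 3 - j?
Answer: -11200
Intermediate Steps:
g(n, Q) = -4 (g(n, Q) = -12 + 4*2 = -12 + 8 = -4)
B(C, m) = -4 + C (B(C, m) = C - 4 = -4 + C)
(B(-3, -12)*20)*80 = ((-4 - 3)*20)*80 = -7*20*80 = -140*80 = -11200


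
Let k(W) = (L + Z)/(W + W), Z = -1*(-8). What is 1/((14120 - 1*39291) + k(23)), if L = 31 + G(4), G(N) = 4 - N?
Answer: -46/1157827 ≈ -3.9730e-5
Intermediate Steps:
Z = 8
L = 31 (L = 31 + (4 - 1*4) = 31 + (4 - 4) = 31 + 0 = 31)
k(W) = 39/(2*W) (k(W) = (31 + 8)/(W + W) = 39/((2*W)) = 39*(1/(2*W)) = 39/(2*W))
1/((14120 - 1*39291) + k(23)) = 1/((14120 - 1*39291) + (39/2)/23) = 1/((14120 - 39291) + (39/2)*(1/23)) = 1/(-25171 + 39/46) = 1/(-1157827/46) = -46/1157827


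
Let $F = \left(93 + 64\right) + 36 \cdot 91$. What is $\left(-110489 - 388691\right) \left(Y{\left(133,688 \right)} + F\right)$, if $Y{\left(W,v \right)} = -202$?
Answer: $-1612850580$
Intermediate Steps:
$F = 3433$ ($F = 157 + 3276 = 3433$)
$\left(-110489 - 388691\right) \left(Y{\left(133,688 \right)} + F\right) = \left(-110489 - 388691\right) \left(-202 + 3433\right) = \left(-499180\right) 3231 = -1612850580$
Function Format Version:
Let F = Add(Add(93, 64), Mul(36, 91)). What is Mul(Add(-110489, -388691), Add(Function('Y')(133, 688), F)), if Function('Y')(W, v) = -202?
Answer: -1612850580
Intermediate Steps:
F = 3433 (F = Add(157, 3276) = 3433)
Mul(Add(-110489, -388691), Add(Function('Y')(133, 688), F)) = Mul(Add(-110489, -388691), Add(-202, 3433)) = Mul(-499180, 3231) = -1612850580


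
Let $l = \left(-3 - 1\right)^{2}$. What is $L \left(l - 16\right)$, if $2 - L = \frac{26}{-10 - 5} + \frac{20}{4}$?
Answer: $0$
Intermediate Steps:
$l = 16$ ($l = \left(-4\right)^{2} = 16$)
$L = - \frac{19}{15}$ ($L = 2 - \left(\frac{26}{-10 - 5} + \frac{20}{4}\right) = 2 - \left(\frac{26}{-15} + 20 \cdot \frac{1}{4}\right) = 2 - \left(26 \left(- \frac{1}{15}\right) + 5\right) = 2 - \left(- \frac{26}{15} + 5\right) = 2 - \frac{49}{15} = - \frac{19}{15} \approx -1.2667$)
$L \left(l - 16\right) = - \frac{19 \left(16 - 16\right)}{15} = \left(- \frac{19}{15}\right) 0 = 0$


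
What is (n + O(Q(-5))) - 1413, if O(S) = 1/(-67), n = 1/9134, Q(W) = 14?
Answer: -864733981/611978 ≈ -1413.0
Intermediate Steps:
n = 1/9134 ≈ 0.00010948
O(S) = -1/67
(n + O(Q(-5))) - 1413 = (1/9134 - 1/67) - 1413 = -9067/611978 - 1413 = -864733981/611978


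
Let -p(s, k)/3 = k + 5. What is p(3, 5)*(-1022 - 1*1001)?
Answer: 60690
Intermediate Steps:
p(s, k) = -15 - 3*k (p(s, k) = -3*(k + 5) = -3*(5 + k) = -15 - 3*k)
p(3, 5)*(-1022 - 1*1001) = (-15 - 3*5)*(-1022 - 1*1001) = (-15 - 15)*(-1022 - 1001) = -30*(-2023) = 60690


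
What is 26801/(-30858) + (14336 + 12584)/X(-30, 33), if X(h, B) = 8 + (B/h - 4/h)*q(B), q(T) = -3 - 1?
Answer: 6227844911/2746362 ≈ 2267.7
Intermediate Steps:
q(T) = -4
X(h, B) = 8 + 16/h - 4*B/h (X(h, B) = 8 + (B/h - 4/h)*(-4) = 8 + (-4/h + B/h)*(-4) = 8 + (16/h - 4*B/h) = 8 + 16/h - 4*B/h)
26801/(-30858) + (14336 + 12584)/X(-30, 33) = 26801/(-30858) + (14336 + 12584)/((4*(4 - 1*33 + 2*(-30))/(-30))) = 26801*(-1/30858) + 26920/((4*(-1/30)*(4 - 33 - 60))) = -26801/30858 + 26920/((4*(-1/30)*(-89))) = -26801/30858 + 26920/(178/15) = -26801/30858 + 26920*(15/178) = -26801/30858 + 201900/89 = 6227844911/2746362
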